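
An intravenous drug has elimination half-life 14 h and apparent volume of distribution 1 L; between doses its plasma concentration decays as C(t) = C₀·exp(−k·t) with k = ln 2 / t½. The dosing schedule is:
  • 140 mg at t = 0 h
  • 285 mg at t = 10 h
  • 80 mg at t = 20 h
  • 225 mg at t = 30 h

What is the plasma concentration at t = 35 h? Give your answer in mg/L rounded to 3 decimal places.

k = ln 2 / 14 = 0.04951 per h
Dose 1 (140 mg at t=0 h): 140·exp(−0.04951·35) = 24.749 mg/L
Dose 2 (285 mg at t=10 h): 285·exp(−0.04951·25) = 82.659 mg/L
Dose 3 (80 mg at t=20 h): 80·exp(−0.04951·15) = 38.068 mg/L
Dose 4 (225 mg at t=30 h): 225·exp(−0.04951·5) = 175.660 mg/L
C(35) = 24.749 + 82.659 + 38.068 + 175.660 = 321.135 mg/L

321.135 mg/L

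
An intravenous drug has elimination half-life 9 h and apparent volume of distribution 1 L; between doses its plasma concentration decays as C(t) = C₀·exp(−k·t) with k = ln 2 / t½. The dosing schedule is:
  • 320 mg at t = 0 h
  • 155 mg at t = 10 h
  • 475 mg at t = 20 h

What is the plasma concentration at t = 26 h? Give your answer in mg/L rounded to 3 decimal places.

387.637 mg/L

k = ln 2 / 9 = 0.07702 per h
Dose 1 (320 mg at t=0 h): 320·exp(−0.07702·26) = 43.202 mg/L
Dose 2 (155 mg at t=10 h): 155·exp(−0.07702·16) = 45.203 mg/L
Dose 3 (475 mg at t=20 h): 475·exp(−0.07702·6) = 299.231 mg/L
C(26) = 43.202 + 45.203 + 299.231 = 387.637 mg/L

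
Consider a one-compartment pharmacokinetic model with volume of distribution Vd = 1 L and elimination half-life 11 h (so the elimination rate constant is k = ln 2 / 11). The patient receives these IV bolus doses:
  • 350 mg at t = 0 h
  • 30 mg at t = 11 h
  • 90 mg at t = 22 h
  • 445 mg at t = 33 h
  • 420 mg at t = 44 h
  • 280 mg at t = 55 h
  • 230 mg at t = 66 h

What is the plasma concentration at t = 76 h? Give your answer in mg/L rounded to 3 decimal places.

k = ln 2 / 11 = 0.06301 per h
Dose 1 (350 mg at t=0 h): 350·exp(−0.06301·76) = 2.912 mg/L
Dose 2 (30 mg at t=11 h): 30·exp(−0.06301·65) = 0.499 mg/L
Dose 3 (90 mg at t=22 h): 90·exp(−0.06301·54) = 2.995 mg/L
Dose 4 (445 mg at t=33 h): 445·exp(−0.06301·43) = 29.621 mg/L
Dose 5 (420 mg at t=44 h): 420·exp(−0.06301·32) = 55.915 mg/L
Dose 6 (280 mg at t=55 h): 280·exp(−0.06301·21) = 74.553 mg/L
Dose 7 (230 mg at t=66 h): 230·exp(−0.06301·10) = 122.480 mg/L
C(76) = 2.912 + 0.499 + 2.995 + 29.621 + 55.915 + 74.553 + 122.480 = 288.976 mg/L

288.976 mg/L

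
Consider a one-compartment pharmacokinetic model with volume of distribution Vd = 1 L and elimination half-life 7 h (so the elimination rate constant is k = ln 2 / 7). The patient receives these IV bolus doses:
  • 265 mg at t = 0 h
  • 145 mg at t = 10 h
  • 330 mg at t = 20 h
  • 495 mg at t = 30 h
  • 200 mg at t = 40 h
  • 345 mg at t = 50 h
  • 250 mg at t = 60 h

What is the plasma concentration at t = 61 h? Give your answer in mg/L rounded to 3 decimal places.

397.754 mg/L

k = ln 2 / 7 = 0.09902 per h
Dose 1 (265 mg at t=0 h): 265·exp(−0.09902·61) = 0.631 mg/L
Dose 2 (145 mg at t=10 h): 145·exp(−0.09902·51) = 0.929 mg/L
Dose 3 (330 mg at t=20 h): 330·exp(−0.09902·41) = 5.693 mg/L
Dose 4 (495 mg at t=30 h): 495·exp(−0.09902·31) = 22.986 mg/L
Dose 5 (200 mg at t=40 h): 200·exp(−0.09902·21) = 25.000 mg/L
Dose 6 (345 mg at t=50 h): 345·exp(−0.09902·11) = 116.084 mg/L
Dose 7 (250 mg at t=60 h): 250·exp(−0.09902·1) = 226.431 mg/L
C(61) = 0.631 + 0.929 + 5.693 + 22.986 + 25.000 + 116.084 + 226.431 = 397.754 mg/L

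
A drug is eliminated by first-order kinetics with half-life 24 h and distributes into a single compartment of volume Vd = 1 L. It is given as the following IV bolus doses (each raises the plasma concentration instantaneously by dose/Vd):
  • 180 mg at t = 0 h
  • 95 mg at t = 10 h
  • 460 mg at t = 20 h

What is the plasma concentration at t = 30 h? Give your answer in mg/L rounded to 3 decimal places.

k = ln 2 / 24 = 0.02888 per h
Dose 1 (180 mg at t=0 h): 180·exp(−0.02888·30) = 75.681 mg/L
Dose 2 (95 mg at t=10 h): 95·exp(−0.02888·20) = 53.317 mg/L
Dose 3 (460 mg at t=20 h): 460·exp(−0.02888·10) = 344.611 mg/L
C(30) = 75.681 + 53.317 + 344.611 = 473.608 mg/L

473.608 mg/L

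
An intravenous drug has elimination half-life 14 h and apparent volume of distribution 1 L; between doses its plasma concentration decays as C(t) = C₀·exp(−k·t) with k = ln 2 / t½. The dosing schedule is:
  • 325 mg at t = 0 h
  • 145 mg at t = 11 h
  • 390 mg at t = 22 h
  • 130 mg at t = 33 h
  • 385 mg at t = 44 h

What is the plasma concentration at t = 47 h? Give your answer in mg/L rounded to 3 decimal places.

566.083 mg/L

k = ln 2 / 14 = 0.04951 per h
Dose 1 (325 mg at t=0 h): 325·exp(−0.04951·47) = 31.716 mg/L
Dose 2 (145 mg at t=11 h): 145·exp(−0.04951·36) = 24.394 mg/L
Dose 3 (390 mg at t=22 h): 390·exp(−0.04951·25) = 113.113 mg/L
Dose 4 (130 mg at t=33 h): 130·exp(−0.04951·14) = 65.000 mg/L
Dose 5 (385 mg at t=44 h): 385·exp(−0.04951·3) = 331.860 mg/L
C(47) = 31.716 + 24.394 + 113.113 + 65.000 + 331.860 = 566.083 mg/L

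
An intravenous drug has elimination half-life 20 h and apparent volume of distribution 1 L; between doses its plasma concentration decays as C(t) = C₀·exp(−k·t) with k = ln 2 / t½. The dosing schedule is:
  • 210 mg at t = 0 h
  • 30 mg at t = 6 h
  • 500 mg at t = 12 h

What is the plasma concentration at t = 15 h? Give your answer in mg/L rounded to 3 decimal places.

597.453 mg/L

k = ln 2 / 20 = 0.03466 per h
Dose 1 (210 mg at t=0 h): 210·exp(−0.03466·15) = 124.867 mg/L
Dose 2 (30 mg at t=6 h): 30·exp(−0.03466·9) = 21.961 mg/L
Dose 3 (500 mg at t=12 h): 500·exp(−0.03466·3) = 450.625 mg/L
C(15) = 124.867 + 21.961 + 450.625 = 597.453 mg/L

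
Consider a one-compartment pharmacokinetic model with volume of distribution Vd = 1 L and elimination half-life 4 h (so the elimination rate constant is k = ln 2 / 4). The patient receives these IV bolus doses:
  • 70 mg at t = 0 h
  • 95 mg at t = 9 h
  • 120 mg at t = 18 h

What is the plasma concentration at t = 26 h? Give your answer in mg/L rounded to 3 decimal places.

35.766 mg/L

k = ln 2 / 4 = 0.17329 per h
Dose 1 (70 mg at t=0 h): 70·exp(−0.17329·26) = 0.773 mg/L
Dose 2 (95 mg at t=9 h): 95·exp(−0.17329·17) = 4.993 mg/L
Dose 3 (120 mg at t=18 h): 120·exp(−0.17329·8) = 30.000 mg/L
C(26) = 0.773 + 4.993 + 30.000 = 35.766 mg/L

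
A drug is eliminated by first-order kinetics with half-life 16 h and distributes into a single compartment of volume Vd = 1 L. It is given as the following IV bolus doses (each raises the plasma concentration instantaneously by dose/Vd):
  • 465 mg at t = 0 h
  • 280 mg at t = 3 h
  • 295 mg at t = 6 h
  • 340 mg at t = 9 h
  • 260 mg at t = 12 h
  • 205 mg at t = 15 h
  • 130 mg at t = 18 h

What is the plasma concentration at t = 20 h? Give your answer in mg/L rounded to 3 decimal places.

1169.672 mg/L

k = ln 2 / 16 = 0.04332 per h
Dose 1 (465 mg at t=0 h): 465·exp(−0.04332·20) = 195.508 mg/L
Dose 2 (280 mg at t=3 h): 280·exp(−0.04332·17) = 134.064 mg/L
Dose 3 (295 mg at t=6 h): 295·exp(−0.04332·14) = 160.850 mg/L
Dose 4 (340 mg at t=9 h): 340·exp(−0.04332·11) = 211.116 mg/L
Dose 5 (260 mg at t=12 h): 260·exp(−0.04332·8) = 183.848 mg/L
Dose 6 (205 mg at t=15 h): 205·exp(−0.04332·5) = 165.075 mg/L
Dose 7 (130 mg at t=18 h): 130·exp(−0.04332·2) = 119.211 mg/L
C(20) = 195.508 + 134.064 + 160.850 + 211.116 + 183.848 + 165.075 + 119.211 = 1169.672 mg/L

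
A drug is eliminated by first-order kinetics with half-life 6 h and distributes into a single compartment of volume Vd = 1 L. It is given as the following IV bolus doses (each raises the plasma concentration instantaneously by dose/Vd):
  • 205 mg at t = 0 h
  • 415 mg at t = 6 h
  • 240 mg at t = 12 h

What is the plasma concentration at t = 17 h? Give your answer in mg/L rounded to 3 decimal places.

279.914 mg/L

k = ln 2 / 6 = 0.11552 per h
Dose 1 (205 mg at t=0 h): 205·exp(−0.11552·17) = 28.763 mg/L
Dose 2 (415 mg at t=6 h): 415·exp(−0.11552·11) = 116.455 mg/L
Dose 3 (240 mg at t=12 h): 240·exp(−0.11552·5) = 134.695 mg/L
C(17) = 28.763 + 116.455 + 134.695 = 279.914 mg/L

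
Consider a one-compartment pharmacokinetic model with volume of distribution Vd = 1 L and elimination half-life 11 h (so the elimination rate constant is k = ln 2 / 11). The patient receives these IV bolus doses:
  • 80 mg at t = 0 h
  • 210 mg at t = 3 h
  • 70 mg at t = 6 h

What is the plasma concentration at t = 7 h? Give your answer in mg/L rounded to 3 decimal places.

280.404 mg/L

k = ln 2 / 11 = 0.06301 per h
Dose 1 (80 mg at t=0 h): 80·exp(−0.06301·7) = 51.467 mg/L
Dose 2 (210 mg at t=3 h): 210·exp(−0.06301·4) = 163.213 mg/L
Dose 3 (70 mg at t=6 h): 70·exp(−0.06301·1) = 65.725 mg/L
C(7) = 51.467 + 163.213 + 65.725 = 280.404 mg/L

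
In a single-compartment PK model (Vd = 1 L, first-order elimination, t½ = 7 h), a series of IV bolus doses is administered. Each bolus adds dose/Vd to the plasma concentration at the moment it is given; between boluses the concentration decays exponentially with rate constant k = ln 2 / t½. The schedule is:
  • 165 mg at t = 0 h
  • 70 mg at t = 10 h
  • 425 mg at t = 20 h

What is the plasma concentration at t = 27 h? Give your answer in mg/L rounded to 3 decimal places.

k = ln 2 / 7 = 0.09902 per h
Dose 1 (165 mg at t=0 h): 165·exp(−0.09902·27) = 11.386 mg/L
Dose 2 (70 mg at t=10 h): 70·exp(−0.09902·17) = 13.002 mg/L
Dose 3 (425 mg at t=20 h): 425·exp(−0.09902·7) = 212.500 mg/L
C(27) = 11.386 + 13.002 + 212.500 = 236.888 mg/L

236.888 mg/L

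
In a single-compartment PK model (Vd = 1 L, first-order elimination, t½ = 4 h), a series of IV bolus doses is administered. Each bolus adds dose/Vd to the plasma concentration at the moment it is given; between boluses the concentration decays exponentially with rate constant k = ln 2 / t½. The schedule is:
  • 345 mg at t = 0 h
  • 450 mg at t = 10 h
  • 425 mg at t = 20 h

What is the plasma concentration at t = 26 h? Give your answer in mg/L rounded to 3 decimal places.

182.197 mg/L

k = ln 2 / 4 = 0.17329 per h
Dose 1 (345 mg at t=0 h): 345·exp(−0.17329·26) = 3.812 mg/L
Dose 2 (450 mg at t=10 h): 450·exp(−0.17329·16) = 28.125 mg/L
Dose 3 (425 mg at t=20 h): 425·exp(−0.17329·6) = 150.260 mg/L
C(26) = 3.812 + 28.125 + 150.260 = 182.197 mg/L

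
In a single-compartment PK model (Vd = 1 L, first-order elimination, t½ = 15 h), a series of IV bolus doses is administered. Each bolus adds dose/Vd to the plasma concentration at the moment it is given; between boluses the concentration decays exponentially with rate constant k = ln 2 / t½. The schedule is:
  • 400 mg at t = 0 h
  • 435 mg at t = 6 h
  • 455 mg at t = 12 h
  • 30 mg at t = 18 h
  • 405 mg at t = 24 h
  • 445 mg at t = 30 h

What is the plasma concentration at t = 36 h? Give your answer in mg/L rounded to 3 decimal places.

917.546 mg/L

k = ln 2 / 15 = 0.04621 per h
Dose 1 (400 mg at t=0 h): 400·exp(−0.04621·36) = 75.786 mg/L
Dose 2 (435 mg at t=6 h): 435·exp(−0.04621·30) = 108.750 mg/L
Dose 3 (455 mg at t=12 h): 455·exp(−0.04621·24) = 150.094 mg/L
Dose 4 (30 mg at t=18 h): 30·exp(−0.04621·18) = 13.058 mg/L
Dose 5 (405 mg at t=24 h): 405·exp(−0.04621·12) = 232.611 mg/L
Dose 6 (445 mg at t=30 h): 445·exp(−0.04621·6) = 337.247 mg/L
C(36) = 75.786 + 108.750 + 150.094 + 13.058 + 232.611 + 337.247 = 917.546 mg/L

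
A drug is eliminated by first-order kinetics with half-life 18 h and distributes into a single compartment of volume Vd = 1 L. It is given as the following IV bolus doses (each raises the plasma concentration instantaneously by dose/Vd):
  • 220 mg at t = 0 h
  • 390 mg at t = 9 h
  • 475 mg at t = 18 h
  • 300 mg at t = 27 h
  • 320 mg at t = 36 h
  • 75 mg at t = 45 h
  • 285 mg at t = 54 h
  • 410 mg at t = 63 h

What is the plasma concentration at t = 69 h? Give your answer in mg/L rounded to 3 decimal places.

k = ln 2 / 18 = 0.03851 per h
Dose 1 (220 mg at t=0 h): 220·exp(−0.03851·69) = 15.434 mg/L
Dose 2 (390 mg at t=9 h): 390·exp(−0.03851·60) = 38.693 mg/L
Dose 3 (475 mg at t=18 h): 475·exp(−0.03851·51) = 66.646 mg/L
Dose 4 (300 mg at t=27 h): 300·exp(−0.03851·42) = 59.528 mg/L
Dose 5 (320 mg at t=36 h): 320·exp(−0.03851·33) = 89.797 mg/L
Dose 6 (75 mg at t=45 h): 75·exp(−0.03851·24) = 29.764 mg/L
Dose 7 (285 mg at t=54 h): 285·exp(−0.03851·15) = 159.951 mg/L
Dose 8 (410 mg at t=63 h): 410·exp(−0.03851·6) = 325.417 mg/L
C(69) = 15.434 + 38.693 + 66.646 + 59.528 + 89.797 + 29.764 + 159.951 + 325.417 = 785.229 mg/L

785.229 mg/L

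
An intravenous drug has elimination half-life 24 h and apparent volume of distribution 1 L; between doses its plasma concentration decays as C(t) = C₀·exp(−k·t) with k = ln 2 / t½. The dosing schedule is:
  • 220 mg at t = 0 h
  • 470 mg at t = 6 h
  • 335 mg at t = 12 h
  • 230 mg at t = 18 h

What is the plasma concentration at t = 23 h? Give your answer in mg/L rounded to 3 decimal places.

843.771 mg/L

k = ln 2 / 24 = 0.02888 per h
Dose 1 (220 mg at t=0 h): 220·exp(−0.02888·23) = 113.223 mg/L
Dose 2 (470 mg at t=6 h): 470·exp(−0.02888·17) = 287.653 mg/L
Dose 3 (335 mg at t=12 h): 335·exp(−0.02888·11) = 243.822 mg/L
Dose 4 (230 mg at t=18 h): 230·exp(−0.02888·5) = 199.073 mg/L
C(23) = 113.223 + 287.653 + 243.822 + 199.073 = 843.771 mg/L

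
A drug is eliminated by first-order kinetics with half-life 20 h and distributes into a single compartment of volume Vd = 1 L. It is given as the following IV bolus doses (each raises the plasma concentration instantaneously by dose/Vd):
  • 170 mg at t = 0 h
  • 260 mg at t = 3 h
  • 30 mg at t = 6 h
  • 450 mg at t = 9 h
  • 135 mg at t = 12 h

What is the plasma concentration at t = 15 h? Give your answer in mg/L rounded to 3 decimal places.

k = ln 2 / 20 = 0.03466 per h
Dose 1 (170 mg at t=0 h): 170·exp(−0.03466·15) = 101.083 mg/L
Dose 2 (260 mg at t=3 h): 260·exp(−0.03466·12) = 171.536 mg/L
Dose 3 (30 mg at t=6 h): 30·exp(−0.03466·9) = 21.961 mg/L
Dose 4 (450 mg at t=9 h): 450·exp(−0.03466·6) = 365.514 mg/L
Dose 5 (135 mg at t=12 h): 135·exp(−0.03466·3) = 121.669 mg/L
C(15) = 101.083 + 171.536 + 21.961 + 365.514 + 121.669 = 781.762 mg/L

781.762 mg/L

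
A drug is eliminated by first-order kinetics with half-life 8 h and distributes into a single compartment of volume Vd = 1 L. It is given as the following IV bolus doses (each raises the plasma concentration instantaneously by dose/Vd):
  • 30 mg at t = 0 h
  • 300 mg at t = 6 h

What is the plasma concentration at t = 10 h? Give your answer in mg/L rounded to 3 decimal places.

224.745 mg/L

k = ln 2 / 8 = 0.08664 per h
Dose 1 (30 mg at t=0 h): 30·exp(−0.08664·10) = 12.613 mg/L
Dose 2 (300 mg at t=6 h): 300·exp(−0.08664·4) = 212.132 mg/L
C(10) = 12.613 + 212.132 = 224.745 mg/L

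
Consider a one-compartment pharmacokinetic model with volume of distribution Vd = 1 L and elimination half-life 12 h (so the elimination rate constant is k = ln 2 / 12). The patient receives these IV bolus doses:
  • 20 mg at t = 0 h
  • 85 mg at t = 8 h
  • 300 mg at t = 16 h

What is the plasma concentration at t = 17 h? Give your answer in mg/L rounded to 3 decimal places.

341.195 mg/L

k = ln 2 / 12 = 0.05776 per h
Dose 1 (20 mg at t=0 h): 20·exp(−0.05776·17) = 7.492 mg/L
Dose 2 (85 mg at t=8 h): 85·exp(−0.05776·9) = 50.541 mg/L
Dose 3 (300 mg at t=16 h): 300·exp(−0.05776·1) = 283.162 mg/L
C(17) = 7.492 + 50.541 + 283.162 = 341.195 mg/L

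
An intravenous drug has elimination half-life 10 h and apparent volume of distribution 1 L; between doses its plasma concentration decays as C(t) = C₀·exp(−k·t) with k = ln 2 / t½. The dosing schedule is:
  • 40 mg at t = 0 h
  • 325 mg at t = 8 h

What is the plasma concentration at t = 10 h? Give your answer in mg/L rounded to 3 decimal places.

302.929 mg/L

k = ln 2 / 10 = 0.06931 per h
Dose 1 (40 mg at t=0 h): 40·exp(−0.06931·10) = 20.000 mg/L
Dose 2 (325 mg at t=8 h): 325·exp(−0.06931·2) = 282.929 mg/L
C(10) = 20.000 + 282.929 = 302.929 mg/L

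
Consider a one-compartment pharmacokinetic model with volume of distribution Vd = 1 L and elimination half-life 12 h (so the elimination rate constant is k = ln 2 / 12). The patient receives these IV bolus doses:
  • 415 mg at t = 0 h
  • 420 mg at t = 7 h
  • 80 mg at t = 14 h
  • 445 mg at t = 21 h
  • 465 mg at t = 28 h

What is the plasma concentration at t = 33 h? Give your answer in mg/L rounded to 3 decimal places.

k = ln 2 / 12 = 0.05776 per h
Dose 1 (415 mg at t=0 h): 415·exp(−0.05776·33) = 61.690 mg/L
Dose 2 (420 mg at t=7 h): 420·exp(−0.05776·26) = 93.544 mg/L
Dose 3 (80 mg at t=14 h): 80·exp(−0.05776·19) = 26.697 mg/L
Dose 4 (445 mg at t=21 h): 445·exp(−0.05776·12) = 222.500 mg/L
Dose 5 (465 mg at t=28 h): 465·exp(−0.05776·5) = 348.356 mg/L
C(33) = 61.690 + 93.544 + 26.697 + 222.500 + 348.356 = 752.788 mg/L

752.788 mg/L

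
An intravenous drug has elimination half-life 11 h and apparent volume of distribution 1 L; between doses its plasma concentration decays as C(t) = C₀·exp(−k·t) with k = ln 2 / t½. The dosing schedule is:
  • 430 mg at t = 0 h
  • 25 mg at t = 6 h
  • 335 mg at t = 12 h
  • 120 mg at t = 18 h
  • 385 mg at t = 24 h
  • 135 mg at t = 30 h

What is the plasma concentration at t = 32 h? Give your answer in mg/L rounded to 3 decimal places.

558.339 mg/L

k = ln 2 / 11 = 0.06301 per h
Dose 1 (430 mg at t=0 h): 430·exp(−0.06301·32) = 57.246 mg/L
Dose 2 (25 mg at t=6 h): 25·exp(−0.06301·26) = 4.858 mg/L
Dose 3 (335 mg at t=12 h): 335·exp(−0.06301·20) = 94.999 mg/L
Dose 4 (120 mg at t=18 h): 120·exp(−0.06301·14) = 49.665 mg/L
Dose 5 (385 mg at t=24 h): 385·exp(−0.06301·8) = 232.557 mg/L
Dose 6 (135 mg at t=30 h): 135·exp(−0.06301·2) = 119.015 mg/L
C(32) = 57.246 + 4.858 + 94.999 + 49.665 + 232.557 + 119.015 = 558.339 mg/L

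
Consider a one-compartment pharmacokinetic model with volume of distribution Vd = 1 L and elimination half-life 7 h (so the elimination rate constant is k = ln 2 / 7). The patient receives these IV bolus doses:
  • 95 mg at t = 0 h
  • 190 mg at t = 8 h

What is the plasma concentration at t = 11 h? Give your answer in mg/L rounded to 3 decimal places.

173.135 mg/L

k = ln 2 / 7 = 0.09902 per h
Dose 1 (95 mg at t=0 h): 95·exp(−0.09902·11) = 31.965 mg/L
Dose 2 (190 mg at t=8 h): 190·exp(−0.09902·3) = 141.169 mg/L
C(11) = 31.965 + 141.169 = 173.135 mg/L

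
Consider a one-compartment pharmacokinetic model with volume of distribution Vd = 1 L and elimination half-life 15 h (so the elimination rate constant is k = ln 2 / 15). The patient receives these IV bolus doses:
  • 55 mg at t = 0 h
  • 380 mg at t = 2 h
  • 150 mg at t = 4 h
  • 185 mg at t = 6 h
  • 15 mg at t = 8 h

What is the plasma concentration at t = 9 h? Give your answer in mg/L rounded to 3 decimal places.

k = ln 2 / 15 = 0.04621 per h
Dose 1 (55 mg at t=0 h): 55·exp(−0.04621·9) = 36.286 mg/L
Dose 2 (380 mg at t=2 h): 380·exp(−0.04621·7) = 274.981 mg/L
Dose 3 (150 mg at t=4 h): 150·exp(−0.04621·5) = 119.055 mg/L
Dose 4 (185 mg at t=6 h): 185·exp(−0.04621·3) = 161.052 mg/L
Dose 5 (15 mg at t=8 h): 15·exp(−0.04621·1) = 14.323 mg/L
C(9) = 36.286 + 274.981 + 119.055 + 161.052 + 14.323 = 605.697 mg/L

605.697 mg/L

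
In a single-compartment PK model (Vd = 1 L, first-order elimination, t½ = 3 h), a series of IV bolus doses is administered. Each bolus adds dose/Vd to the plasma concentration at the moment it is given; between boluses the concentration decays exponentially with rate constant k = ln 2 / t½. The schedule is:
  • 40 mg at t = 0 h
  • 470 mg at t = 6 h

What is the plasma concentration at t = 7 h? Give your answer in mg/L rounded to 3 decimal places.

380.976 mg/L

k = ln 2 / 3 = 0.23105 per h
Dose 1 (40 mg at t=0 h): 40·exp(−0.23105·7) = 7.937 mg/L
Dose 2 (470 mg at t=6 h): 470·exp(−0.23105·1) = 373.039 mg/L
C(7) = 7.937 + 373.039 = 380.976 mg/L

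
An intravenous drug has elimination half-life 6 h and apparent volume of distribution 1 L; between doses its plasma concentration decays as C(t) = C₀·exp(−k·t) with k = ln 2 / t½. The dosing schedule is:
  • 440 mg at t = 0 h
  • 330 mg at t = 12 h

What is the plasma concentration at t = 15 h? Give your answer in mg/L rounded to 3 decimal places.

311.127 mg/L

k = ln 2 / 6 = 0.11552 per h
Dose 1 (440 mg at t=0 h): 440·exp(−0.11552·15) = 77.782 mg/L
Dose 2 (330 mg at t=12 h): 330·exp(−0.11552·3) = 233.345 mg/L
C(15) = 77.782 + 233.345 = 311.127 mg/L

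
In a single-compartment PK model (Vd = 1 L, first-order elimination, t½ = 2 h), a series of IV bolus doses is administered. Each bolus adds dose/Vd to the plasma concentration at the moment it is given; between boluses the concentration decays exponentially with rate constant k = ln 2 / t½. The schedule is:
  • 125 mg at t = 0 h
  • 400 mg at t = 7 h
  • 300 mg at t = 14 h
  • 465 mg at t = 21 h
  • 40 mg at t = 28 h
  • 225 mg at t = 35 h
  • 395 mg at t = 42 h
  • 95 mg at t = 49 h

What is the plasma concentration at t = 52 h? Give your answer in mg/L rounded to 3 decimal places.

46.573 mg/L

k = ln 2 / 2 = 0.34657 per h
Dose 1 (125 mg at t=0 h): 125·exp(−0.34657·52) = 0.000 mg/L
Dose 2 (400 mg at t=7 h): 400·exp(−0.34657·45) = 0.000 mg/L
Dose 3 (300 mg at t=14 h): 300·exp(−0.34657·38) = 0.001 mg/L
Dose 4 (465 mg at t=21 h): 465·exp(−0.34657·31) = 0.010 mg/L
Dose 5 (40 mg at t=28 h): 40·exp(−0.34657·24) = 0.010 mg/L
Dose 6 (225 mg at t=35 h): 225·exp(−0.34657·17) = 0.621 mg/L
Dose 7 (395 mg at t=42 h): 395·exp(−0.34657·10) = 12.344 mg/L
Dose 8 (95 mg at t=49 h): 95·exp(−0.34657·3) = 33.588 mg/L
C(52) = 0.000 + 0.000 + 0.001 + 0.010 + 0.010 + 0.621 + 12.344 + 33.588 = 46.573 mg/L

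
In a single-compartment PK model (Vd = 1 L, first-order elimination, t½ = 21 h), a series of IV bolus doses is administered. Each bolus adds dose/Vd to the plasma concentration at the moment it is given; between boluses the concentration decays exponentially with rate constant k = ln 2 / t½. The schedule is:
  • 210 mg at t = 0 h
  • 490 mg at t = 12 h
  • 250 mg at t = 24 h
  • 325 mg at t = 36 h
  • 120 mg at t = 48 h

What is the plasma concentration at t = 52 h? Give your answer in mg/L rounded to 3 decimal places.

k = ln 2 / 21 = 0.03301 per h
Dose 1 (210 mg at t=0 h): 210·exp(−0.03301·52) = 37.741 mg/L
Dose 2 (490 mg at t=12 h): 490·exp(−0.03301·40) = 130.860 mg/L
Dose 3 (250 mg at t=24 h): 250·exp(−0.03301·28) = 99.213 mg/L
Dose 4 (325 mg at t=36 h): 325·exp(−0.03301·16) = 191.658 mg/L
Dose 5 (120 mg at t=48 h): 120·exp(−0.03301·4) = 105.158 mg/L
C(52) = 37.741 + 130.860 + 99.213 + 191.658 + 105.158 = 564.629 mg/L

564.629 mg/L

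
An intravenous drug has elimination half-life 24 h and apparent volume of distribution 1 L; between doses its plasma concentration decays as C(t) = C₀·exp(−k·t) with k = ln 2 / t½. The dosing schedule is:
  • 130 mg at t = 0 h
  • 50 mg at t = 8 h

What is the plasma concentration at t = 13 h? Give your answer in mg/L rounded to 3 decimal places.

k = ln 2 / 24 = 0.02888 per h
Dose 1 (130 mg at t=0 h): 130·exp(−0.02888·13) = 89.307 mg/L
Dose 2 (50 mg at t=8 h): 50·exp(−0.02888·5) = 43.277 mg/L
C(13) = 89.307 + 43.277 = 132.584 mg/L

132.584 mg/L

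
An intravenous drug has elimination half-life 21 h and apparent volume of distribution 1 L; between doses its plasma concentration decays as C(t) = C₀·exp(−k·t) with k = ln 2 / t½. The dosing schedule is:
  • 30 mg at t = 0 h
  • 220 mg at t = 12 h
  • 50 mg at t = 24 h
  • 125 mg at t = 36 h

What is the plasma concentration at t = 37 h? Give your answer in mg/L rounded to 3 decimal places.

258.737 mg/L

k = ln 2 / 21 = 0.03301 per h
Dose 1 (30 mg at t=0 h): 30·exp(−0.03301·37) = 8.846 mg/L
Dose 2 (220 mg at t=12 h): 220·exp(−0.03301·25) = 96.395 mg/L
Dose 3 (50 mg at t=24 h): 50·exp(−0.03301·13) = 32.555 mg/L
Dose 4 (125 mg at t=36 h): 125·exp(−0.03301·1) = 120.941 mg/L
C(37) = 8.846 + 96.395 + 32.555 + 120.941 = 258.737 mg/L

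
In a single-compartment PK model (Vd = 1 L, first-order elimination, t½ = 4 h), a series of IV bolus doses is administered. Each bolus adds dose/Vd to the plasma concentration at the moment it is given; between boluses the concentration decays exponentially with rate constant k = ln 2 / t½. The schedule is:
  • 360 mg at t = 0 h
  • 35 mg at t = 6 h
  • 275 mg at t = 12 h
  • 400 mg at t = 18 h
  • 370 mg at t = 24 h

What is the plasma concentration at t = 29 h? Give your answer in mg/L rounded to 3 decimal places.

232.494 mg/L

k = ln 2 / 4 = 0.17329 per h
Dose 1 (360 mg at t=0 h): 360·exp(−0.17329·29) = 2.365 mg/L
Dose 2 (35 mg at t=6 h): 35·exp(−0.17329·23) = 0.650 mg/L
Dose 3 (275 mg at t=12 h): 275·exp(−0.17329·17) = 14.453 mg/L
Dose 4 (400 mg at t=18 h): 400·exp(−0.17329·11) = 59.460 mg/L
Dose 5 (370 mg at t=24 h): 370·exp(−0.17329·5) = 155.566 mg/L
C(29) = 2.365 + 0.650 + 14.453 + 59.460 + 155.566 = 232.494 mg/L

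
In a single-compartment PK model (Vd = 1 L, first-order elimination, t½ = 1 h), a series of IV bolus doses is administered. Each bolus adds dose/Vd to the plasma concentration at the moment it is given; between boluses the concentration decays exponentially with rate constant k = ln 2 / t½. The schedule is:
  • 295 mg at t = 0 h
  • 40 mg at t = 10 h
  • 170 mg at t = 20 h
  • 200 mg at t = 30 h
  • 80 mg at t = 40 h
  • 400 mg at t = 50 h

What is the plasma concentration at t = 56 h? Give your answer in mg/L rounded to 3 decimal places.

6.251 mg/L

k = ln 2 / 1 = 0.69315 per h
Dose 1 (295 mg at t=0 h): 295·exp(−0.69315·56) = 0.000 mg/L
Dose 2 (40 mg at t=10 h): 40·exp(−0.69315·46) = 0.000 mg/L
Dose 3 (170 mg at t=20 h): 170·exp(−0.69315·36) = 0.000 mg/L
Dose 4 (200 mg at t=30 h): 200·exp(−0.69315·26) = 0.000 mg/L
Dose 5 (80 mg at t=40 h): 80·exp(−0.69315·16) = 0.001 mg/L
Dose 6 (400 mg at t=50 h): 400·exp(−0.69315·6) = 6.250 mg/L
C(56) = 0.000 + 0.000 + 0.000 + 0.000 + 0.001 + 6.250 = 6.251 mg/L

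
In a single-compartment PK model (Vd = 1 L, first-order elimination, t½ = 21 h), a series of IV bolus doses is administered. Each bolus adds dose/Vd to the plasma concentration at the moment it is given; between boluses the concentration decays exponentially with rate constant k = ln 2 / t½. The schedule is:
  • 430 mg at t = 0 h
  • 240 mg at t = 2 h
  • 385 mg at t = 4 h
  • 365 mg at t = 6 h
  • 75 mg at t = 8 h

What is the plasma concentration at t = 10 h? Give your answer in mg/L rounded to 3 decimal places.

1199.312 mg/L

k = ln 2 / 21 = 0.03301 per h
Dose 1 (430 mg at t=0 h): 430·exp(−0.03301·10) = 309.116 mg/L
Dose 2 (240 mg at t=2 h): 240·exp(−0.03301·8) = 184.303 mg/L
Dose 3 (385 mg at t=4 h): 385·exp(−0.03301·6) = 315.829 mg/L
Dose 4 (365 mg at t=6 h): 365·exp(−0.03301·4) = 319.855 mg/L
Dose 5 (75 mg at t=8 h): 75·exp(−0.03301·2) = 70.209 mg/L
C(10) = 309.116 + 184.303 + 315.829 + 319.855 + 70.209 = 1199.312 mg/L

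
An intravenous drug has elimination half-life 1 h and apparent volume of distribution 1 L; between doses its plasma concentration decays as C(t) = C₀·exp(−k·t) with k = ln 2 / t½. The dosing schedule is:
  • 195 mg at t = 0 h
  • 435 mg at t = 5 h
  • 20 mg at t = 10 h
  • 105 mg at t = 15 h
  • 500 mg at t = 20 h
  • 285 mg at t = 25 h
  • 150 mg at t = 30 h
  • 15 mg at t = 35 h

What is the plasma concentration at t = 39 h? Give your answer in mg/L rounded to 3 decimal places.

1.249 mg/L

k = ln 2 / 1 = 0.69315 per h
Dose 1 (195 mg at t=0 h): 195·exp(−0.69315·39) = 0.000 mg/L
Dose 2 (435 mg at t=5 h): 435·exp(−0.69315·34) = 0.000 mg/L
Dose 3 (20 mg at t=10 h): 20·exp(−0.69315·29) = 0.000 mg/L
Dose 4 (105 mg at t=15 h): 105·exp(−0.69315·24) = 0.000 mg/L
Dose 5 (500 mg at t=20 h): 500·exp(−0.69315·19) = 0.001 mg/L
Dose 6 (285 mg at t=25 h): 285·exp(−0.69315·14) = 0.017 mg/L
Dose 7 (150 mg at t=30 h): 150·exp(−0.69315·9) = 0.293 mg/L
Dose 8 (15 mg at t=35 h): 15·exp(−0.69315·4) = 0.938 mg/L
C(39) = 0.000 + 0.000 + 0.000 + 0.000 + 0.001 + 0.017 + 0.293 + 0.938 = 1.249 mg/L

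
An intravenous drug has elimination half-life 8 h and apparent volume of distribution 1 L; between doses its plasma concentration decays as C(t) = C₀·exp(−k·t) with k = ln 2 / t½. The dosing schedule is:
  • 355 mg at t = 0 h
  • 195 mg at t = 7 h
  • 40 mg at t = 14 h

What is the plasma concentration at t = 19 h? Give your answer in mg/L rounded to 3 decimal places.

k = ln 2 / 8 = 0.08664 per h
Dose 1 (355 mg at t=0 h): 355·exp(−0.08664·19) = 68.436 mg/L
Dose 2 (195 mg at t=7 h): 195·exp(−0.08664·12) = 68.943 mg/L
Dose 3 (40 mg at t=14 h): 40·exp(−0.08664·5) = 25.937 mg/L
C(19) = 68.436 + 68.943 + 25.937 = 163.315 mg/L

163.315 mg/L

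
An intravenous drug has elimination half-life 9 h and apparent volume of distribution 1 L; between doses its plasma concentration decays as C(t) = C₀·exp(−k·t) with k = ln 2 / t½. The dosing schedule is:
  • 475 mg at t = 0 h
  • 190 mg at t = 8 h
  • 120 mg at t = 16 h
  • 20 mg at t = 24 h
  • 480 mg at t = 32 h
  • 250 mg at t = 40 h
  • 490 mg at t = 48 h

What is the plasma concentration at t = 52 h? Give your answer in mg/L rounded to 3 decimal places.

k = ln 2 / 9 = 0.07702 per h
Dose 1 (475 mg at t=0 h): 475·exp(−0.07702·52) = 8.658 mg/L
Dose 2 (190 mg at t=8 h): 190·exp(−0.07702·44) = 6.413 mg/L
Dose 3 (120 mg at t=16 h): 120·exp(−0.07702·36) = 7.500 mg/L
Dose 4 (20 mg at t=24 h): 20·exp(−0.07702·28) = 2.315 mg/L
Dose 5 (480 mg at t=32 h): 480·exp(−0.07702·20) = 102.869 mg/L
Dose 6 (250 mg at t=40 h): 250·exp(−0.07702·12) = 99.213 mg/L
Dose 7 (490 mg at t=48 h): 490·exp(−0.07702·4) = 360.085 mg/L
C(52) = 8.658 + 6.413 + 7.500 + 2.315 + 102.869 + 99.213 + 360.085 = 587.052 mg/L

587.052 mg/L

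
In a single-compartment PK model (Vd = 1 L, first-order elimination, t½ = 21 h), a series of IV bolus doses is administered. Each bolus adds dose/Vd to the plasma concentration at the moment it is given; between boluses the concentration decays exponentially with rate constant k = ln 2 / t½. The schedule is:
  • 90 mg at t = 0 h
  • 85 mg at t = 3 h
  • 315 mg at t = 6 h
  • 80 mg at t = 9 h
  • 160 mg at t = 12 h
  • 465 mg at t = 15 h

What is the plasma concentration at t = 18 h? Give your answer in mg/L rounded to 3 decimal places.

k = ln 2 / 21 = 0.03301 per h
Dose 1 (90 mg at t=0 h): 90·exp(−0.03301·18) = 49.684 mg/L
Dose 2 (85 mg at t=3 h): 85·exp(−0.03301·15) = 51.808 mg/L
Dose 3 (315 mg at t=6 h): 315·exp(−0.03301·12) = 211.979 mg/L
Dose 4 (80 mg at t=9 h): 80·exp(−0.03301·9) = 59.440 mg/L
Dose 5 (160 mg at t=12 h): 160·exp(−0.03301·6) = 131.254 mg/L
Dose 6 (465 mg at t=15 h): 465·exp(−0.03301·3) = 421.162 mg/L
C(18) = 49.684 + 51.808 + 211.979 + 59.440 + 131.254 + 421.162 = 925.326 mg/L

925.326 mg/L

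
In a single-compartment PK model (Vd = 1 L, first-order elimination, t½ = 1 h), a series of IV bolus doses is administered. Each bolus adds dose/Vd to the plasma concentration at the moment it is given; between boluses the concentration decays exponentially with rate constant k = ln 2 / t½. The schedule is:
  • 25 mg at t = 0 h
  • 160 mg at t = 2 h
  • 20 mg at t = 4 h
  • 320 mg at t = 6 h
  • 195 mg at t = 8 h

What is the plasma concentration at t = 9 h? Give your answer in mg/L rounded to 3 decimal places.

k = ln 2 / 1 = 0.69315 per h
Dose 1 (25 mg at t=0 h): 25·exp(−0.69315·9) = 0.049 mg/L
Dose 2 (160 mg at t=2 h): 160·exp(−0.69315·7) = 1.250 mg/L
Dose 3 (20 mg at t=4 h): 20·exp(−0.69315·5) = 0.625 mg/L
Dose 4 (320 mg at t=6 h): 320·exp(−0.69315·3) = 40.000 mg/L
Dose 5 (195 mg at t=8 h): 195·exp(−0.69315·1) = 97.500 mg/L
C(9) = 0.049 + 1.250 + 0.625 + 40.000 + 97.500 = 139.424 mg/L

139.424 mg/L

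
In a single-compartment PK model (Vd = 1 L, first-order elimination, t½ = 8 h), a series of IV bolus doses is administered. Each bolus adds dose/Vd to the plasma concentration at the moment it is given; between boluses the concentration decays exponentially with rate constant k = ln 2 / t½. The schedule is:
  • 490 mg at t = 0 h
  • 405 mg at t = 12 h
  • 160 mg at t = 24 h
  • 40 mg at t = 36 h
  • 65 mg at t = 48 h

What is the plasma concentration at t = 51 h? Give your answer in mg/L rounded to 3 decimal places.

96.155 mg/L

k = ln 2 / 8 = 0.08664 per h
Dose 1 (490 mg at t=0 h): 490·exp(−0.08664·51) = 5.904 mg/L
Dose 2 (405 mg at t=12 h): 405·exp(−0.08664·39) = 13.802 mg/L
Dose 3 (160 mg at t=24 h): 160·exp(−0.08664·27) = 15.422 mg/L
Dose 4 (40 mg at t=36 h): 40·exp(−0.08664·15) = 10.905 mg/L
Dose 5 (65 mg at t=48 h): 65·exp(−0.08664·3) = 50.122 mg/L
C(51) = 5.904 + 13.802 + 15.422 + 10.905 + 50.122 = 96.155 mg/L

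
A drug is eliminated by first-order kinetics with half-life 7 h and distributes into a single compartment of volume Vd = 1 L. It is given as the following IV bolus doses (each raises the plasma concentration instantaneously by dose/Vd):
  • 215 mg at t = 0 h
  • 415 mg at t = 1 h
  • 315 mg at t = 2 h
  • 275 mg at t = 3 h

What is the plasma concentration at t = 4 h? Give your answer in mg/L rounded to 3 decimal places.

960.508 mg/L

k = ln 2 / 7 = 0.09902 per h
Dose 1 (215 mg at t=0 h): 215·exp(−0.09902·4) = 144.684 mg/L
Dose 2 (415 mg at t=1 h): 415·exp(−0.09902·3) = 308.344 mg/L
Dose 3 (315 mg at t=2 h): 315·exp(−0.09902·2) = 258.406 mg/L
Dose 4 (275 mg at t=3 h): 275·exp(−0.09902·1) = 249.074 mg/L
C(4) = 144.684 + 308.344 + 258.406 + 249.074 = 960.508 mg/L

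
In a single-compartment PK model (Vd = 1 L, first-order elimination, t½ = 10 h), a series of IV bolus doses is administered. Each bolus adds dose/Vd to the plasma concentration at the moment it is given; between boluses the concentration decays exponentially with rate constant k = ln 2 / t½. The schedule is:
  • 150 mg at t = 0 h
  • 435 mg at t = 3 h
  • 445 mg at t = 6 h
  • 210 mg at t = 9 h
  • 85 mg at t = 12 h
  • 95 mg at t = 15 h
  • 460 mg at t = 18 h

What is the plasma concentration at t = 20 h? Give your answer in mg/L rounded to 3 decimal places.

954.427 mg/L

k = ln 2 / 10 = 0.06931 per h
Dose 1 (150 mg at t=0 h): 150·exp(−0.06931·20) = 37.500 mg/L
Dose 2 (435 mg at t=3 h): 435·exp(−0.06931·17) = 133.887 mg/L
Dose 3 (445 mg at t=6 h): 445·exp(−0.06931·14) = 168.623 mg/L
Dose 4 (210 mg at t=9 h): 210·exp(−0.06931·11) = 97.968 mg/L
Dose 5 (85 mg at t=12 h): 85·exp(−0.06931·8) = 48.820 mg/L
Dose 6 (95 mg at t=15 h): 95·exp(−0.06931·5) = 67.175 mg/L
Dose 7 (460 mg at t=18 h): 460·exp(−0.06931·2) = 400.453 mg/L
C(20) = 37.500 + 133.887 + 168.623 + 97.968 + 48.820 + 67.175 + 400.453 = 954.427 mg/L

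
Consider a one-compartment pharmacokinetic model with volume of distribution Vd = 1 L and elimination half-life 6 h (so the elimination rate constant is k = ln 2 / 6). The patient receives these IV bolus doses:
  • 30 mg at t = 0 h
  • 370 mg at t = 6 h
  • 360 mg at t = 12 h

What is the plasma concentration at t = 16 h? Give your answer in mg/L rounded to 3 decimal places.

k = ln 2 / 6 = 0.11552 per h
Dose 1 (30 mg at t=0 h): 30·exp(−0.11552·16) = 4.725 mg/L
Dose 2 (370 mg at t=6 h): 370·exp(−0.11552·10) = 116.543 mg/L
Dose 3 (360 mg at t=12 h): 360·exp(−0.11552·4) = 226.786 mg/L
C(16) = 4.725 + 116.543 + 226.786 = 348.053 mg/L

348.053 mg/L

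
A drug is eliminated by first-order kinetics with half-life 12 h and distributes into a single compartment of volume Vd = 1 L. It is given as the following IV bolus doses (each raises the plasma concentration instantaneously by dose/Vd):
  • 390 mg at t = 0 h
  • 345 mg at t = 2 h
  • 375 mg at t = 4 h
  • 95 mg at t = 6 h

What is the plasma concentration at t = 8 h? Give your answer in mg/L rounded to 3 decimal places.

871.910 mg/L

k = ln 2 / 12 = 0.05776 per h
Dose 1 (390 mg at t=0 h): 390·exp(−0.05776·8) = 245.685 mg/L
Dose 2 (345 mg at t=2 h): 345·exp(−0.05776·6) = 243.952 mg/L
Dose 3 (375 mg at t=4 h): 375·exp(−0.05776·4) = 297.638 mg/L
Dose 4 (95 mg at t=6 h): 95·exp(−0.05776·2) = 84.635 mg/L
C(8) = 245.685 + 243.952 + 297.638 + 84.635 = 871.910 mg/L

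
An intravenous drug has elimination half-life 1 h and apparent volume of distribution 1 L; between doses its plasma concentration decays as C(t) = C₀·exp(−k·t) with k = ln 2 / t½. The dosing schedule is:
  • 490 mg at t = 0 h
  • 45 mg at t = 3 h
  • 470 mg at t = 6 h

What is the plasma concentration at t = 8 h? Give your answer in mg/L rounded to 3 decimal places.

k = ln 2 / 1 = 0.69315 per h
Dose 1 (490 mg at t=0 h): 490·exp(−0.69315·8) = 1.914 mg/L
Dose 2 (45 mg at t=3 h): 45·exp(−0.69315·5) = 1.406 mg/L
Dose 3 (470 mg at t=6 h): 470·exp(−0.69315·2) = 117.500 mg/L
C(8) = 1.914 + 1.406 + 117.500 = 120.820 mg/L

120.820 mg/L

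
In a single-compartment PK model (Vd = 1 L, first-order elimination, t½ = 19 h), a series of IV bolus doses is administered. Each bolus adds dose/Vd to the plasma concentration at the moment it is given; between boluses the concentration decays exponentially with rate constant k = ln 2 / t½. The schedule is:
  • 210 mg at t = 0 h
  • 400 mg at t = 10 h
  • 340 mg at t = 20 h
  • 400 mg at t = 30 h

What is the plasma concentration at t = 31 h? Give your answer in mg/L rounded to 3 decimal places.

k = ln 2 / 19 = 0.03648 per h
Dose 1 (210 mg at t=0 h): 210·exp(−0.03648·31) = 67.774 mg/L
Dose 2 (400 mg at t=10 h): 400·exp(−0.03648·21) = 185.927 mg/L
Dose 3 (340 mg at t=20 h): 340·exp(−0.03648·11) = 227.614 mg/L
Dose 4 (400 mg at t=30 h): 400·exp(−0.03648·1) = 385.670 mg/L
C(31) = 67.774 + 185.927 + 227.614 + 385.670 = 866.985 mg/L

866.985 mg/L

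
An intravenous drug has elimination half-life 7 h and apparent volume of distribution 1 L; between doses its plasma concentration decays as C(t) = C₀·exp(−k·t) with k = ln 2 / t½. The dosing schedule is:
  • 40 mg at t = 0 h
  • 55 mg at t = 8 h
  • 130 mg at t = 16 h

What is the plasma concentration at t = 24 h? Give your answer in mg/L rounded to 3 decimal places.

k = ln 2 / 7 = 0.09902 per h
Dose 1 (40 mg at t=0 h): 40·exp(−0.09902·24) = 3.715 mg/L
Dose 2 (55 mg at t=8 h): 55·exp(−0.09902·16) = 11.280 mg/L
Dose 3 (130 mg at t=16 h): 130·exp(−0.09902·8) = 58.872 mg/L
C(24) = 3.715 + 11.280 + 58.872 = 73.867 mg/L

73.867 mg/L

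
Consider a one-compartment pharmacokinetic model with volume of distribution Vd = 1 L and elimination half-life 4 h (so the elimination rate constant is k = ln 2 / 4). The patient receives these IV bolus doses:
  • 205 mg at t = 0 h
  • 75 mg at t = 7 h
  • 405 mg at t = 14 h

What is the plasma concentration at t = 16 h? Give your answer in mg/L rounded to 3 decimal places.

k = ln 2 / 4 = 0.17329 per h
Dose 1 (205 mg at t=0 h): 205·exp(−0.17329·16) = 12.812 mg/L
Dose 2 (75 mg at t=7 h): 75·exp(−0.17329·9) = 15.767 mg/L
Dose 3 (405 mg at t=14 h): 405·exp(−0.17329·2) = 286.378 mg/L
C(16) = 12.812 + 15.767 + 286.378 = 314.958 mg/L

314.958 mg/L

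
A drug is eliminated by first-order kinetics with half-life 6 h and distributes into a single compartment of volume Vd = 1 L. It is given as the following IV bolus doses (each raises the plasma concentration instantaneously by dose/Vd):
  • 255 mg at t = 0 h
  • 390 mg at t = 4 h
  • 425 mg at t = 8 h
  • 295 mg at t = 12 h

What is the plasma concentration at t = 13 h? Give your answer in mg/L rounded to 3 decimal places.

k = ln 2 / 6 = 0.11552 per h
Dose 1 (255 mg at t=0 h): 255·exp(−0.11552·13) = 56.795 mg/L
Dose 2 (390 mg at t=4 h): 390·exp(−0.11552·9) = 137.886 mg/L
Dose 3 (425 mg at t=8 h): 425·exp(−0.11552·5) = 238.523 mg/L
Dose 4 (295 mg at t=12 h): 295·exp(−0.11552·1) = 262.815 mg/L
C(13) = 56.795 + 137.886 + 238.523 + 262.815 = 696.019 mg/L

696.019 mg/L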